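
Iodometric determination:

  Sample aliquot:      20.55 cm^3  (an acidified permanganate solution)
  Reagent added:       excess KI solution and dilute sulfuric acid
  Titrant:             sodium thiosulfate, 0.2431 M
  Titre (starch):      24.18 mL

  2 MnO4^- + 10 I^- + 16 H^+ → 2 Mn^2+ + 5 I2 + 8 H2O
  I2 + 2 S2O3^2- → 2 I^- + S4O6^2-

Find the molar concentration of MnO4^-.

n(S2O3^2-) = 0.02418 × 0.2431 = 5.878 × 10^-3 mol
n(I2) = n(S2O3^2-)/2 = 2.939 × 10^-3 mol
From the 2:5 ratio, n(MnO4^-) in the aliquot = 2/5 × 2.939 × 10^-3 = 1.176 × 10^-3 mol
[MnO4^-] = 1.176 × 10^-3 / 0.02055 = 0.05721 mol/L

0.05721 M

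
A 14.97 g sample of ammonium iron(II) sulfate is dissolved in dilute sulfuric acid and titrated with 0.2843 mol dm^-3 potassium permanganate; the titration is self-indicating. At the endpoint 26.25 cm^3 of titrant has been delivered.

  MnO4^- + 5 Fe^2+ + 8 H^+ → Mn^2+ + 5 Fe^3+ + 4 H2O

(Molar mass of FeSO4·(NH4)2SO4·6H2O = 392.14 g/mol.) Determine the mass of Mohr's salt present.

14.63 g

n(KMnO4) = 0.02625 L × 0.2843 mol/L = 7.463 × 10^-3 mol
From the 5:1 ratio, n(FeSO4·(NH4)2SO4·6H2O) = 5/1 × 7.463 × 10^-3 = 0.03731 mol
mass of FeSO4·(NH4)2SO4·6H2O = 0.03731 × 392.14 g/mol = 14.63 g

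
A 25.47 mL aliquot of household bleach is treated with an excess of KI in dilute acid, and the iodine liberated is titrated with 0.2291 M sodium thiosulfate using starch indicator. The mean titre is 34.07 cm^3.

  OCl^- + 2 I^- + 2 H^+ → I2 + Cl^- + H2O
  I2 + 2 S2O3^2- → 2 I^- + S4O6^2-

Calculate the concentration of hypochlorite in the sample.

n(S2O3^2-) = 0.03407 × 0.2291 = 7.805 × 10^-3 mol
n(I2) = n(S2O3^2-)/2 = 3.903 × 10^-3 mol
n(OCl^-) in the aliquot = 3.903 × 10^-3 mol (1:1 ratio)
[OCl^-] = 3.903 × 10^-3 / 0.02547 = 0.1532 mol/L

0.1532 M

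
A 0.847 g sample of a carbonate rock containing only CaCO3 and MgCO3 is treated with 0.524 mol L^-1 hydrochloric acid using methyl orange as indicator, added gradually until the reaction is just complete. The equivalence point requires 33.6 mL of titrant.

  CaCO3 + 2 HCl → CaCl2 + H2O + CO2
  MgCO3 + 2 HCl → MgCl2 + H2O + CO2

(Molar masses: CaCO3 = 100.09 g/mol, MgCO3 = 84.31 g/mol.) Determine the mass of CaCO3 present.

0.665 g

n(HCl) = 0.0336 × 0.524 = 0.0176 mol
Let x = n(CaCO3), y = n(MgCO3).
Titrant: 2x + 2y = 0.0176;  mass: 100.09x + 84.31y = 0.847
Solving, x = 6.64 × 10^-3 mol, y = 2.16 × 10^-3 mol
mass of CaCO3 = 6.64 × 10^-3 × 100.09 = 0.665 g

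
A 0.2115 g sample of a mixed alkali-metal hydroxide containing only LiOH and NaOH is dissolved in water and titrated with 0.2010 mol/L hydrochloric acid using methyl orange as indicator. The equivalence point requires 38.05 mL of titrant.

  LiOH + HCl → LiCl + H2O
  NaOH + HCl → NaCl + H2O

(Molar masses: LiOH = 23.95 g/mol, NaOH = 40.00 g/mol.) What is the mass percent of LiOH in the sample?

n(HCl) = 0.03805 × 0.2010 = 7.648 × 10^-3 mol
Let x = n(LiOH), y = n(NaOH).
Titrant: 1x + 1y = 7.648 × 10^-3;  mass: 23.95x + 40.00y = 0.2115
Solving, x = 5.883 × 10^-3 mol, y = 1.765 × 10^-3 mol
mass of LiOH = 5.883 × 10^-3 × 23.95 = 0.1409 g
% LiOH = 0.1409 / 0.2115 × 100 = 66.62 %

66.62 %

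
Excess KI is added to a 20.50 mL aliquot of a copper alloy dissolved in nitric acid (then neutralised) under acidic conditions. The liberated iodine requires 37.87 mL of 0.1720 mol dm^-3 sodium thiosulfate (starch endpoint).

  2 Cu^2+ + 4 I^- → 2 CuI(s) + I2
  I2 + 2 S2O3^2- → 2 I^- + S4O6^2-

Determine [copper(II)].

0.3177 mol/L

n(S2O3^2-) = 0.03787 × 0.1720 = 6.514 × 10^-3 mol
n(I2) = n(S2O3^2-)/2 = 3.257 × 10^-3 mol
From the 2:1 ratio, n(Cu2+) in the aliquot = 2/1 × 3.257 × 10^-3 = 6.514 × 10^-3 mol
[Cu2+] = 6.514 × 10^-3 / 0.02050 = 0.3177 mol/L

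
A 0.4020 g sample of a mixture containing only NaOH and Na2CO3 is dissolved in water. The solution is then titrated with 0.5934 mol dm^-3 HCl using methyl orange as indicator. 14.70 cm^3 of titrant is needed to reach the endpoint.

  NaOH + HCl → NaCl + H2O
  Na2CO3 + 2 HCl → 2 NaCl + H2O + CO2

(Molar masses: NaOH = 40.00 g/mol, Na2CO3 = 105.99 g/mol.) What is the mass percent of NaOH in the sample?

46.15 %

n(HCl) = 0.01470 × 0.5934 = 8.723 × 10^-3 mol
Let x = n(NaOH), y = n(Na2CO3).
Titrant: 1x + 2y = 8.723 × 10^-3;  mass: 40.00x + 105.99y = 0.4020
Solving, x = 4.638 × 10^-3 mol, y = 2.042 × 10^-3 mol
mass of NaOH = 4.638 × 10^-3 × 40.00 = 0.1855 g
% NaOH = 0.1855 / 0.4020 × 100 = 46.15 %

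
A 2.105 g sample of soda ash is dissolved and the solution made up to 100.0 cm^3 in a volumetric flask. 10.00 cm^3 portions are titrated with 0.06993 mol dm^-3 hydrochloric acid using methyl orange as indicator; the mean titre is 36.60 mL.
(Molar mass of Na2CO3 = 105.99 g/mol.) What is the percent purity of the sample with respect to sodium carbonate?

64.44 %

Na2CO3 + 2 HCl → 2 NaCl + H2O + CO2
n(HCl) per titration = 0.03660 × 0.06993 = 2.559 × 10^-3 mol
From the 1:2 ratio, n(Na2CO3) in each aliquot = 1/2 × 2.559 × 10^-3 = 1.280 × 10^-3 mol
n(Na2CO3) in the whole flask = 1.280 × 10^-3 × 100.0/10.00 = 0.01280 mol
mass of Na2CO3 = 0.01280 × 105.99 = 1.356 g
% Na2CO3 = 1.356 / 2.105 × 100 = 64.44 %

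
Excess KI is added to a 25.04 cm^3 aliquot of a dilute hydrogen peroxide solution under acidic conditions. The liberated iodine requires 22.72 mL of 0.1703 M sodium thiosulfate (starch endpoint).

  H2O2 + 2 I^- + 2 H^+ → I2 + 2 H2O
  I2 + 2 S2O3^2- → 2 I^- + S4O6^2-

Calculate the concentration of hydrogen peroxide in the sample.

0.07726 M

n(S2O3^2-) = 0.02272 × 0.1703 = 3.869 × 10^-3 mol
n(I2) = n(S2O3^2-)/2 = 1.935 × 10^-3 mol
n(H2O2) in the aliquot = 1.935 × 10^-3 mol (1:1 ratio)
[H2O2] = 1.935 × 10^-3 / 0.02504 = 0.07726 mol/L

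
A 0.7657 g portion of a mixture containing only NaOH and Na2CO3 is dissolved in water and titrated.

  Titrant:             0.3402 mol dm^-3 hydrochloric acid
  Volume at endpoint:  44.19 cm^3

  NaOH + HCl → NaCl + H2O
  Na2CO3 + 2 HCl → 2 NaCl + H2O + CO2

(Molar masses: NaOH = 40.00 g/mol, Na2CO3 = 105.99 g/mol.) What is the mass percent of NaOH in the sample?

n(HCl) = 0.04419 × 0.3402 = 0.01503 mol
Let x = n(NaOH), y = n(Na2CO3).
Titrant: 1x + 2y = 0.01503;  mass: 40.00x + 105.99y = 0.7657
Solving, x = 2.385 × 10^-3 mol, y = 6.324 × 10^-3 mol
mass of NaOH = 2.385 × 10^-3 × 40.00 = 0.09541 g
% NaOH = 0.09541 / 0.7657 × 100 = 12.46 %

12.46 %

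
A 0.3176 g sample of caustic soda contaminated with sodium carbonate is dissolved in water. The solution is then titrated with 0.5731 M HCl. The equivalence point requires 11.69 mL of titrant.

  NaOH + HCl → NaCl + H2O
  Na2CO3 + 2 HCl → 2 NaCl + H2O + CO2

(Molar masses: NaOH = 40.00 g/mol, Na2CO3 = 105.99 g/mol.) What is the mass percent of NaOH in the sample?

36.29 %

n(HCl) = 0.01169 × 0.5731 = 6.700 × 10^-3 mol
Let x = n(NaOH), y = n(Na2CO3).
Titrant: 1x + 2y = 6.700 × 10^-3;  mass: 40.00x + 105.99y = 0.3176
Solving, x = 2.881 × 10^-3 mol, y = 1.909 × 10^-3 mol
mass of NaOH = 2.881 × 10^-3 × 40.00 = 0.1153 g
% NaOH = 0.1153 / 0.3176 × 100 = 36.29 %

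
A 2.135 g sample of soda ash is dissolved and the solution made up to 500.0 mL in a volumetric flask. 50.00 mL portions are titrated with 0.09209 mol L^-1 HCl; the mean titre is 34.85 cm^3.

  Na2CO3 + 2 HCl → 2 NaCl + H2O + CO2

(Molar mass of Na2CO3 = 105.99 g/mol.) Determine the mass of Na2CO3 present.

1.701 g

n(HCl) per titration = 0.03485 × 0.09209 = 3.209 × 10^-3 mol
From the 1:2 ratio, n(Na2CO3) in each aliquot = 1/2 × 3.209 × 10^-3 = 1.605 × 10^-3 mol
n(Na2CO3) in the whole flask = 1.605 × 10^-3 × 500.0/50.00 = 0.01605 mol
mass of Na2CO3 = 0.01605 × 105.99 = 1.701 g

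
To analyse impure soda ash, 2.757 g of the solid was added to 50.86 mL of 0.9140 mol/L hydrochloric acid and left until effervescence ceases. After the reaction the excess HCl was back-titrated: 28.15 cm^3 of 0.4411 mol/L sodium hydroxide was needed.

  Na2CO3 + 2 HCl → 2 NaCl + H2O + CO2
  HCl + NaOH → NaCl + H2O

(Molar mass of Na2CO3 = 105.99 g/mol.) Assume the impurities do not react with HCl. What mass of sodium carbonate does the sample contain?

n(HCl) added = 0.05086 × 0.9140 = 0.04649 mol
n(NaOH) used in back-titration = 0.02815 × 0.4411 = 0.01242 mol
n(HCl) left over = 0.01242 mol (1:1 ratio)
n(HCl) consumed by analyte = 0.04649 − 0.01242 = 0.03407 mol
From the 1:2 ratio, n(Na2CO3) = 1/2 × 0.03407 = 0.01703 mol
mass of Na2CO3 = 0.01703 × 105.99 = 1.805 g

1.805 g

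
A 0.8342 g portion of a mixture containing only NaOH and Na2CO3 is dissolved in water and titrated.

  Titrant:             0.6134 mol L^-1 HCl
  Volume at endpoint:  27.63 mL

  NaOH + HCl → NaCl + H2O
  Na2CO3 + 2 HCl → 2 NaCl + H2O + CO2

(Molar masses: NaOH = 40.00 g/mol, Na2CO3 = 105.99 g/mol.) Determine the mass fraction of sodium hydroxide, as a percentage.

23.61 %

n(HCl) = 0.02763 × 0.6134 = 0.01695 mol
Let x = n(NaOH), y = n(Na2CO3).
Titrant: 1x + 2y = 0.01695;  mass: 40.00x + 105.99y = 0.8342
Solving, x = 4.923 × 10^-3 mol, y = 6.013 × 10^-3 mol
mass of NaOH = 4.923 × 10^-3 × 40.00 = 0.1969 g
% NaOH = 0.1969 / 0.8342 × 100 = 23.61 %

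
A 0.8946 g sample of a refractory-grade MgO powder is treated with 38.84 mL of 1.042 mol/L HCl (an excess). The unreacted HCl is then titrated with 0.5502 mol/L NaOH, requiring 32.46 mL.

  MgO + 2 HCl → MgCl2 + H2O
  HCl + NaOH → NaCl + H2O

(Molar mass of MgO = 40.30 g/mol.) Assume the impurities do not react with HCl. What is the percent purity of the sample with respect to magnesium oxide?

50.93 %

n(HCl) added = 0.03884 × 1.042 = 0.04047 mol
n(NaOH) used in back-titration = 0.03246 × 0.5502 = 0.01786 mol
n(HCl) left over = 0.01786 mol (1:1 ratio)
n(HCl) consumed by analyte = 0.04047 − 0.01786 = 0.02261 mol
From the 1:2 ratio, n(MgO) = 1/2 × 0.02261 = 0.01131 mol
mass of MgO = 0.01131 × 40.30 = 0.4556 g
% MgO = 0.4556 / 0.8946 × 100 = 50.93 %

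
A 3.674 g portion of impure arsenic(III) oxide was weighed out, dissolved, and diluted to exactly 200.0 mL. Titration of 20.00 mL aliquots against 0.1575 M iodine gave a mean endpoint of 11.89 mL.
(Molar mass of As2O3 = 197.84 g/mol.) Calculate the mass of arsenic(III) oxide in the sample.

As2O3 + 2 I2 + 2 H2O → As2O5 + 4 HI
n(I2) per titration = 0.01189 × 0.1575 = 1.873 × 10^-3 mol
From the 1:2 ratio, n(As2O3) in each aliquot = 1/2 × 1.873 × 10^-3 = 9.363 × 10^-4 mol
n(As2O3) in the whole flask = 9.363 × 10^-4 × 200.0/20.00 = 9.363 × 10^-3 mol
mass of As2O3 = 9.363 × 10^-3 × 197.84 = 1.852 g

1.852 g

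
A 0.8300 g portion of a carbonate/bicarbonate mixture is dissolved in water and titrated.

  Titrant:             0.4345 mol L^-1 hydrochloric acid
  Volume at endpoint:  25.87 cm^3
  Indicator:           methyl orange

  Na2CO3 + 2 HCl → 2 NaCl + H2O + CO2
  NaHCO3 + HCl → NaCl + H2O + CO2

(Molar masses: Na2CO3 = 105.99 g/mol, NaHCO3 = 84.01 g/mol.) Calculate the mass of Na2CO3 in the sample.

n(HCl) = 0.02587 × 0.4345 = 0.01124 mol
Let x = n(Na2CO3), y = n(NaHCO3).
Titrant: 2x + 1y = 0.01124;  mass: 105.99x + 84.01y = 0.8300
Solving, x = 1.843 × 10^-3 mol, y = 7.555 × 10^-3 mol
mass of Na2CO3 = 1.843 × 10^-3 × 105.99 = 0.1953 g

0.1953 g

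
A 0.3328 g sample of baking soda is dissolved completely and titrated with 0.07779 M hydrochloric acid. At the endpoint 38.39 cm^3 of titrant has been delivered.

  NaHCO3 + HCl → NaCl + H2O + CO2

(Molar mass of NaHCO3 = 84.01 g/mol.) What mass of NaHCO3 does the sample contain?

0.2509 g

n(HCl) = 0.03839 L × 0.07779 mol/L = 2.986 × 10^-3 mol
n(NaHCO3) = 2.986 × 10^-3 mol (1:1 ratio)
mass of NaHCO3 = 2.986 × 10^-3 × 84.01 g/mol = 0.2509 g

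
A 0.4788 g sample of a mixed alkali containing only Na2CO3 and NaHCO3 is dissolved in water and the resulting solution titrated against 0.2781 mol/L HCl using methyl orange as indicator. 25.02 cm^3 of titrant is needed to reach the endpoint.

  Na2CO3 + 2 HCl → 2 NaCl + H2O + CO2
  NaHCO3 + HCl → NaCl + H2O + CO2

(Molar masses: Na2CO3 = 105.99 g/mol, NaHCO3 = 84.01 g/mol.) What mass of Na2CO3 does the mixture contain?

n(HCl) = 0.02502 × 0.2781 = 6.958 × 10^-3 mol
Let x = n(Na2CO3), y = n(NaHCO3).
Titrant: 2x + 1y = 6.958 × 10^-3;  mass: 105.99x + 84.01y = 0.4788
Solving, x = 1.705 × 10^-3 mol, y = 3.549 × 10^-3 mol
mass of Na2CO3 = 1.705 × 10^-3 × 105.99 = 0.1807 g

0.1807 g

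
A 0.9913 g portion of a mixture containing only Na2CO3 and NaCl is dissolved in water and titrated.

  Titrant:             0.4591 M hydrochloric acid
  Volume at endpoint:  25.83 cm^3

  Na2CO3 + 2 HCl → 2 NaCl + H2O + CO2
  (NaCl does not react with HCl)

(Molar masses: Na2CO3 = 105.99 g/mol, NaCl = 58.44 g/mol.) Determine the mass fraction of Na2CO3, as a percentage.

n(HCl) = 0.02583 × 0.4591 = 0.01186 mol
Let x = n(Na2CO3), y = n(NaCl).
Titrant: 2x = 0.01186;  mass: 105.99x + 58.44y = 0.9913
Solving, x = 5.929 × 10^-3 mol, y = 6.209 × 10^-3 mol
mass of Na2CO3 = 5.929 × 10^-3 × 105.99 = 0.6284 g
% Na2CO3 = 0.6284 / 0.9913 × 100 = 63.40 %

63.40 %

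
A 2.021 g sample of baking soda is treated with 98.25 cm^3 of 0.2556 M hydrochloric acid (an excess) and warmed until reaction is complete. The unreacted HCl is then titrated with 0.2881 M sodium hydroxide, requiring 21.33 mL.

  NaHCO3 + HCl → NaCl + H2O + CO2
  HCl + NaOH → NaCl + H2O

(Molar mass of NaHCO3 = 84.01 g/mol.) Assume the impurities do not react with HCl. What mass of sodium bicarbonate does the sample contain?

n(HCl) added = 0.09825 × 0.2556 = 0.02511 mol
n(NaOH) used in back-titration = 0.02133 × 0.2881 = 6.145 × 10^-3 mol
n(HCl) left over = 6.145 × 10^-3 mol (1:1 ratio)
n(HCl) consumed by analyte = 0.02511 − 6.145 × 10^-3 = 0.01897 mol
n(NaHCO3) = 0.01897 mol (1:1 ratio)
mass of NaHCO3 = 0.01897 × 84.01 = 1.593 g

1.593 g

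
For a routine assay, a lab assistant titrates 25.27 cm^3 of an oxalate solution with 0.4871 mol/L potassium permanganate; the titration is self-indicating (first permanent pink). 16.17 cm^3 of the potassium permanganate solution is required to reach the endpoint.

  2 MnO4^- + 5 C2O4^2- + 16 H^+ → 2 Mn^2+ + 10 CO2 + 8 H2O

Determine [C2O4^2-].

0.7792 mol/L

n(KMnO4) = 0.01617 L × 0.4871 mol/L = 7.876 × 10^-3 mol
From the 5:2 mole ratio, n(C2O4^2-) = 5/2 × 7.876 × 10^-3 = 0.01969 mol
[C2O4^2-] = 0.01969 mol / 0.02527 L = 0.7792 mol/L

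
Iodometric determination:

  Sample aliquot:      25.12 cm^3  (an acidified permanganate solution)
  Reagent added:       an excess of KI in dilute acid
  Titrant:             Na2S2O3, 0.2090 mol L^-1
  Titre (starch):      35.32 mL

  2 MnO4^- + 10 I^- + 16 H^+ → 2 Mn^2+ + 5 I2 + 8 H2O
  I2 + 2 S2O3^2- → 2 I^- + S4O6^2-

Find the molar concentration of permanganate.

n(S2O3^2-) = 0.03532 × 0.2090 = 7.382 × 10^-3 mol
n(I2) = n(S2O3^2-)/2 = 3.691 × 10^-3 mol
From the 2:5 ratio, n(MnO4^-) in the aliquot = 2/5 × 3.691 × 10^-3 = 1.476 × 10^-3 mol
[MnO4^-] = 1.476 × 10^-3 / 0.02512 = 0.05877 mol/L

0.05877 mol/L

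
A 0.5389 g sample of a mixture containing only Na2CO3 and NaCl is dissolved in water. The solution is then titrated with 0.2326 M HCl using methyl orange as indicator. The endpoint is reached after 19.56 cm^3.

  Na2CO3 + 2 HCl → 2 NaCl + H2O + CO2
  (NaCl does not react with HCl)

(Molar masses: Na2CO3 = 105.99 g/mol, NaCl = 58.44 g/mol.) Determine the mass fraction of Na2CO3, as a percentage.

n(HCl) = 0.01956 × 0.2326 = 4.550 × 10^-3 mol
Let x = n(Na2CO3), y = n(NaCl).
Titrant: 2x = 4.550 × 10^-3;  mass: 105.99x + 58.44y = 0.5389
Solving, x = 2.275 × 10^-3 mol, y = 5.096 × 10^-3 mol
mass of Na2CO3 = 2.275 × 10^-3 × 105.99 = 0.2411 g
% Na2CO3 = 0.2411 / 0.5389 × 100 = 44.74 %

44.74 %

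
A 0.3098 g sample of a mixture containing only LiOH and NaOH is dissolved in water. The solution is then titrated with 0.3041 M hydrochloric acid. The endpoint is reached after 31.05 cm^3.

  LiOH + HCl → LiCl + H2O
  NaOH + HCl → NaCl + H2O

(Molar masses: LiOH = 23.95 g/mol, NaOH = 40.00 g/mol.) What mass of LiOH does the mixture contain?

0.1013 g

n(HCl) = 0.03105 × 0.3041 = 9.442 × 10^-3 mol
Let x = n(LiOH), y = n(NaOH).
Titrant: 1x + 1y = 9.442 × 10^-3;  mass: 23.95x + 40.00y = 0.3098
Solving, x = 4.230 × 10^-3 mol, y = 5.212 × 10^-3 mol
mass of LiOH = 4.230 × 10^-3 × 23.95 = 0.1013 g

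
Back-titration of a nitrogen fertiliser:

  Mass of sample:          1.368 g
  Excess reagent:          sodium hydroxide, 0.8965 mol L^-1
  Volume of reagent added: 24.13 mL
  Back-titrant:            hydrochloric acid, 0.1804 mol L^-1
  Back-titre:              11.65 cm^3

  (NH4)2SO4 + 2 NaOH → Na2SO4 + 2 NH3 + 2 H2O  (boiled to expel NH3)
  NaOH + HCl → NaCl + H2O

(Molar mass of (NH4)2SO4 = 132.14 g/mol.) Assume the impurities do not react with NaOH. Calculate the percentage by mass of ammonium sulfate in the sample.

n(NaOH) added = 0.02413 × 0.8965 = 0.02163 mol
n(HCl) used in back-titration = 0.01165 × 0.1804 = 2.102 × 10^-3 mol
n(NaOH) left over = 2.102 × 10^-3 mol (1:1 ratio)
n(NaOH) consumed by analyte = 0.02163 − 2.102 × 10^-3 = 0.01953 mol
From the 1:2 ratio, n((NH4)2SO4) = 1/2 × 0.01953 = 9.765 × 10^-3 mol
mass of (NH4)2SO4 = 9.765 × 10^-3 × 132.14 = 1.290 g
% (NH4)2SO4 = 1.290 / 1.368 × 100 = 94.33 %

94.33 %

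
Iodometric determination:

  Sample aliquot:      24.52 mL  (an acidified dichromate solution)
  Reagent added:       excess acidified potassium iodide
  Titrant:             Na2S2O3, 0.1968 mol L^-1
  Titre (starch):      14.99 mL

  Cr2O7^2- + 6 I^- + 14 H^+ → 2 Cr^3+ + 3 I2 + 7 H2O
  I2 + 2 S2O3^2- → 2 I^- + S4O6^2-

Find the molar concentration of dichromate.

n(S2O3^2-) = 0.01499 × 0.1968 = 2.950 × 10^-3 mol
n(I2) = n(S2O3^2-)/2 = 1.475 × 10^-3 mol
From the 1:3 ratio, n(Cr2O7^2-) in the aliquot = 1/3 × 1.475 × 10^-3 = 4.917 × 10^-4 mol
[Cr2O7^2-] = 4.917 × 10^-4 / 0.02452 = 0.02005 mol/L

0.02005 mol/L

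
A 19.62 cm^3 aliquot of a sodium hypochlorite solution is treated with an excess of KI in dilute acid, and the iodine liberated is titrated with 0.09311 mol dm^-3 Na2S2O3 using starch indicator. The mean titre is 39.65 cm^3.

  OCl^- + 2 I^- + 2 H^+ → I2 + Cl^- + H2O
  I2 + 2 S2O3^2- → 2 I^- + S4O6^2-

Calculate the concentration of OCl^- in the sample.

n(S2O3^2-) = 0.03965 × 0.09311 = 3.692 × 10^-3 mol
n(I2) = n(S2O3^2-)/2 = 1.846 × 10^-3 mol
n(OCl^-) in the aliquot = 1.846 × 10^-3 mol (1:1 ratio)
[OCl^-] = 1.846 × 10^-3 / 0.01962 = 0.09408 mol/L

0.09408 mol/L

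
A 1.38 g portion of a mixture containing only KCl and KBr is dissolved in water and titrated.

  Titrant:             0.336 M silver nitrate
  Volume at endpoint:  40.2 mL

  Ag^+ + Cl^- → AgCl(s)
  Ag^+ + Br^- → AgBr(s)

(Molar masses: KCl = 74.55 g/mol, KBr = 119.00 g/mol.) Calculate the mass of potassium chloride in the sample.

n(AgNO3) = 0.0402 × 0.336 = 0.0135 mol
Let x = n(KCl), y = n(KBr).
Titrant: 1x + 1y = 0.0135;  mass: 74.55x + 119.00y = 1.38
Solving, x = 5.11 × 10^-3 mol, y = 8.39 × 10^-3 mol
mass of KCl = 5.11 × 10^-3 × 74.55 = 0.381 g

0.381 g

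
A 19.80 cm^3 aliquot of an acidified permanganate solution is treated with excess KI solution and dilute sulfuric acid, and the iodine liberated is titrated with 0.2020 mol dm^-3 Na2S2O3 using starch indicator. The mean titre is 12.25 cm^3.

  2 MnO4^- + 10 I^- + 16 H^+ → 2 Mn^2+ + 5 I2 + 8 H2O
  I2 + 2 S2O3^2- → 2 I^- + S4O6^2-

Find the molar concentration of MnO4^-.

0.02499 mol/L

n(S2O3^2-) = 0.01225 × 0.2020 = 2.475 × 10^-3 mol
n(I2) = n(S2O3^2-)/2 = 1.237 × 10^-3 mol
From the 2:5 ratio, n(MnO4^-) in the aliquot = 2/5 × 1.237 × 10^-3 = 4.949 × 10^-4 mol
[MnO4^-] = 4.949 × 10^-4 / 0.01980 = 0.02499 mol/L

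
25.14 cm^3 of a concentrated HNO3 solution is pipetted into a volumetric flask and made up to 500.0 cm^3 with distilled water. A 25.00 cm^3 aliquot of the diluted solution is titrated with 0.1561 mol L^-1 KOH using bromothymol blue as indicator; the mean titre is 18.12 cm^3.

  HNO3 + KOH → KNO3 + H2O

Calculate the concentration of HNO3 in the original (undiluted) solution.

n(KOH) = 0.01812 × 0.1561 = 2.829 × 10^-3 mol
n(HNO3) in the aliquot = 2.829 × 10^-3 mol (1:1 ratio)
[HNO3]_dilute = 2.829 × 10^-3 / 0.02500 = 0.1131 mol/L
Dilution factor = 500.0 / 25.14 = 19.89
[HNO3]_stock = 0.1131 × 19.89 = 2.250 mol/L

2.250 mol/L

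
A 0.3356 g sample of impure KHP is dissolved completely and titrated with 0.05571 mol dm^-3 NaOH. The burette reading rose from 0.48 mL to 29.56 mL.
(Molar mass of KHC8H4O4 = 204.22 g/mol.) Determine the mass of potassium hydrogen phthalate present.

KHC8H4O4 + NaOH → KNaC8H4O4 + H2O
n(NaOH) = 0.02908 L × 0.05571 mol/L = 1.620 × 10^-3 mol
n(KHC8H4O4) = 1.620 × 10^-3 mol (1:1 ratio)
mass of KHC8H4O4 = 1.620 × 10^-3 × 204.22 g/mol = 0.3308 g

0.3308 g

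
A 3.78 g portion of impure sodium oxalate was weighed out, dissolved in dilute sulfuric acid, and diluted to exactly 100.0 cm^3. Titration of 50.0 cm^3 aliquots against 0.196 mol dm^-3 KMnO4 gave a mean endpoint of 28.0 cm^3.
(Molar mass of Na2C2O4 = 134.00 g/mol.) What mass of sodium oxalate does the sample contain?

2 MnO4^- + 5 C2O4^2- + 16 H^+ → 2 Mn^2+ + 10 CO2 + 8 H2O
n(KMnO4) per titration = 0.0280 × 0.196 = 5.49 × 10^-3 mol
From the 5:2 ratio, n(Na2C2O4) in each aliquot = 5/2 × 5.49 × 10^-3 = 0.0137 mol
n(Na2C2O4) in the whole flask = 0.0137 × 100.0/50.0 = 0.0274 mol
mass of Na2C2O4 = 0.0274 × 134.00 = 3.68 g

3.68 g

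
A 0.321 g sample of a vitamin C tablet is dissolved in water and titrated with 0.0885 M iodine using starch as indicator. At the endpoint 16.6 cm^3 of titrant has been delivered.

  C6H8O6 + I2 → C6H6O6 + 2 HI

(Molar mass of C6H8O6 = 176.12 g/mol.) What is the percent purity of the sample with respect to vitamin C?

80.6 %

n(I2) = 0.0166 L × 0.0885 mol/L = 1.47 × 10^-3 mol
n(C6H8O6) = 1.47 × 10^-3 mol (1:1 ratio)
mass of C6H8O6 = 1.47 × 10^-3 × 176.12 g/mol = 0.259 g
% C6H8O6 = 0.259 / 0.321 × 100 = 80.6 %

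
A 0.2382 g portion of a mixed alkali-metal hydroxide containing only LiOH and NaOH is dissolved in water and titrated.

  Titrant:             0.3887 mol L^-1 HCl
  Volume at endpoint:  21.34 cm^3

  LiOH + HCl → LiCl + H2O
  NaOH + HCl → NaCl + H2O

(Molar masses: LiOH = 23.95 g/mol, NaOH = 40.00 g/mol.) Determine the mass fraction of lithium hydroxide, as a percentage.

n(HCl) = 0.02134 × 0.3887 = 8.295 × 10^-3 mol
Let x = n(LiOH), y = n(NaOH).
Titrant: 1x + 1y = 8.295 × 10^-3;  mass: 23.95x + 40.00y = 0.2382
Solving, x = 5.831 × 10^-3 mol, y = 2.463 × 10^-3 mol
mass of LiOH = 5.831 × 10^-3 × 23.95 = 0.1397 g
% LiOH = 0.1397 / 0.2382 × 100 = 58.63 %

58.63 %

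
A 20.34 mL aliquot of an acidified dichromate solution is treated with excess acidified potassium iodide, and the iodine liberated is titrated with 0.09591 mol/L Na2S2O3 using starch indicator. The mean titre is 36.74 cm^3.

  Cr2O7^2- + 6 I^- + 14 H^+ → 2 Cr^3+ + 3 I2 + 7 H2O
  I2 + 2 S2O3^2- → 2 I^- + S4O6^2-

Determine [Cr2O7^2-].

n(S2O3^2-) = 0.03674 × 0.09591 = 3.524 × 10^-3 mol
n(I2) = n(S2O3^2-)/2 = 1.762 × 10^-3 mol
From the 1:3 ratio, n(Cr2O7^2-) in the aliquot = 1/3 × 1.762 × 10^-3 = 5.873 × 10^-4 mol
[Cr2O7^2-] = 5.873 × 10^-4 / 0.02034 = 0.02887 mol/L

0.02887 mol/L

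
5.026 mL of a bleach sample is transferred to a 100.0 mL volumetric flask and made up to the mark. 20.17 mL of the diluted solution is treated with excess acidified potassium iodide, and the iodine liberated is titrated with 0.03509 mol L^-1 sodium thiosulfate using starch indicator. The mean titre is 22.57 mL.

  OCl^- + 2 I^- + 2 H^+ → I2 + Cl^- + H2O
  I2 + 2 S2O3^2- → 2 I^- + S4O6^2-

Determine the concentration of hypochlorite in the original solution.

n(S2O3^2-) = 0.02257 × 0.03509 = 7.920 × 10^-4 mol
n(I2) = n(S2O3^2-)/2 = 3.960 × 10^-4 mol
n(OCl^-) in the aliquot = 3.960 × 10^-4 mol (1:1 ratio)
[OCl^-]_dilute = 3.960 × 10^-4 / 0.02017 = 0.01963 mol/L
[OCl^-]_original = 0.01963 × 100.0/5.026 = 0.3906 mol/L

0.3906 mol/L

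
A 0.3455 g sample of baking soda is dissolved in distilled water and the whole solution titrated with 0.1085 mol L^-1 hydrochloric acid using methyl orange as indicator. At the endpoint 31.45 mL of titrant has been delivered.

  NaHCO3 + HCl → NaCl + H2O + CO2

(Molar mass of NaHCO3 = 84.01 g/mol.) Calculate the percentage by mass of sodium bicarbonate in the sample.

82.97 %

n(HCl) = 0.03145 L × 0.1085 mol/L = 3.412 × 10^-3 mol
n(NaHCO3) = 3.412 × 10^-3 mol (1:1 ratio)
mass of NaHCO3 = 3.412 × 10^-3 × 84.01 g/mol = 0.2867 g
% NaHCO3 = 0.2867 / 0.3455 × 100 = 82.97 %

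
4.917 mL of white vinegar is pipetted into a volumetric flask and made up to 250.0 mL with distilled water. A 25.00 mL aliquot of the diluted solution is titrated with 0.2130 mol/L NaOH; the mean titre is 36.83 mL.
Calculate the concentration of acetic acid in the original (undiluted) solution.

15.95 mol/L

CH3COOH + NaOH → CH3COONa + H2O
n(NaOH) = 0.03683 × 0.2130 = 7.845 × 10^-3 mol
n(CH3COOH) in the aliquot = 7.845 × 10^-3 mol (1:1 ratio)
[CH3COOH]_dilute = 7.845 × 10^-3 / 0.02500 = 0.3138 mol/L
Dilution factor = 250.0 / 4.917 = 50.84
[CH3COOH]_stock = 0.3138 × 50.84 = 15.95 mol/L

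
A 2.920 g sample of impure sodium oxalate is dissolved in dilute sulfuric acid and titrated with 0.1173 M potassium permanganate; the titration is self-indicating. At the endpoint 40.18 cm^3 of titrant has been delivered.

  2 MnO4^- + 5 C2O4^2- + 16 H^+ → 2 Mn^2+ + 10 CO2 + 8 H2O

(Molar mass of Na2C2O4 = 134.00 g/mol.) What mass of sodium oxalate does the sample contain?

1.579 g

n(KMnO4) = 0.04018 L × 0.1173 mol/L = 4.713 × 10^-3 mol
From the 5:2 ratio, n(Na2C2O4) = 5/2 × 4.713 × 10^-3 = 0.01178 mol
mass of Na2C2O4 = 0.01178 × 134.00 g/mol = 1.579 g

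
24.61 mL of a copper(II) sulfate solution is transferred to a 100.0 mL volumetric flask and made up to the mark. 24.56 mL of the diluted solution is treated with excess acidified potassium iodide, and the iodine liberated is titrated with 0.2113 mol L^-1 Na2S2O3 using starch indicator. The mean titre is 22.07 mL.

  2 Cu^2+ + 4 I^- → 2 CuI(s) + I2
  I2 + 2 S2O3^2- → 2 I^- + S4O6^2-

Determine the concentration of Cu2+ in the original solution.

n(S2O3^2-) = 0.02207 × 0.2113 = 4.663 × 10^-3 mol
n(I2) = n(S2O3^2-)/2 = 2.332 × 10^-3 mol
From the 2:1 ratio, n(Cu2+) in the aliquot = 2/1 × 2.332 × 10^-3 = 4.663 × 10^-3 mol
[Cu2+]_dilute = 4.663 × 10^-3 / 0.02456 = 0.1899 mol/L
[Cu2+]_original = 0.1899 × 100.0/24.61 = 0.7715 mol/L

0.7715 mol/L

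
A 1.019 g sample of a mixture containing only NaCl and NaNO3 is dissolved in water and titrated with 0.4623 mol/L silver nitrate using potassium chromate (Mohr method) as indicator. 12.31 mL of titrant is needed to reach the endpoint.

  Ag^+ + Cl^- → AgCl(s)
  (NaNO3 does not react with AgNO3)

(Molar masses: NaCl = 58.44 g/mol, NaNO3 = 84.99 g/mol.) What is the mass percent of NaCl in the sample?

32.64 %

n(AgNO3) = 0.01231 × 0.4623 = 5.691 × 10^-3 mol
Let x = n(NaCl), y = n(NaNO3).
Titrant: 1x = 5.691 × 10^-3;  mass: 58.44x + 84.99y = 1.019
Solving, x = 5.691 × 10^-3 mol, y = 8.077 × 10^-3 mol
mass of NaCl = 5.691 × 10^-3 × 58.44 = 0.3326 g
% NaCl = 0.3326 / 1.019 × 100 = 32.64 %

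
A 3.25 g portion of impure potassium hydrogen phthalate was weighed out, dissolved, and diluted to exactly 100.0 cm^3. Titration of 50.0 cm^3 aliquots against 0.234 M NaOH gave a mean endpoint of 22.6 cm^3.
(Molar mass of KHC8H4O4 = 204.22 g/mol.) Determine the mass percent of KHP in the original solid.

66.5 %

KHC8H4O4 + NaOH → KNaC8H4O4 + H2O
n(NaOH) per titration = 0.0226 × 0.234 = 5.29 × 10^-3 mol
n(KHC8H4O4) in each aliquot = 5.29 × 10^-3 mol (1:1 ratio)
n(KHC8H4O4) in the whole flask = 5.29 × 10^-3 × 100.0/50.0 = 0.0106 mol
mass of KHC8H4O4 = 0.0106 × 204.22 = 2.16 g
% KHC8H4O4 = 2.16 / 3.25 × 100 = 66.5 %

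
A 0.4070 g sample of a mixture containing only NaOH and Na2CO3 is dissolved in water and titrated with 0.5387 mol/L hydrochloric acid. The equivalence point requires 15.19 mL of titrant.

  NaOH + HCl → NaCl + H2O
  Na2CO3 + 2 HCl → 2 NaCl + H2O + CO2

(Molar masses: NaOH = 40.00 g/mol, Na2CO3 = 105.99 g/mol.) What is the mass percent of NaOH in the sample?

20.16 %

n(HCl) = 0.01519 × 0.5387 = 8.183 × 10^-3 mol
Let x = n(NaOH), y = n(Na2CO3).
Titrant: 1x + 2y = 8.183 × 10^-3;  mass: 40.00x + 105.99y = 0.4070
Solving, x = 2.051 × 10^-3 mol, y = 3.066 × 10^-3 mol
mass of NaOH = 2.051 × 10^-3 × 40.00 = 0.08203 g
% NaOH = 0.08203 / 0.4070 × 100 = 20.16 %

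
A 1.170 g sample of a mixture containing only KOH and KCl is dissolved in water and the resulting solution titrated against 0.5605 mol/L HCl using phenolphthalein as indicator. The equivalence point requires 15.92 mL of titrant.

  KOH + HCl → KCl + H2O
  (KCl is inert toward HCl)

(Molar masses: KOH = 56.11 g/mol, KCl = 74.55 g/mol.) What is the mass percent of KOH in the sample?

42.79 %

n(HCl) = 0.01592 × 0.5605 = 8.923 × 10^-3 mol
Let x = n(KOH), y = n(KCl).
Titrant: 1x = 8.923 × 10^-3;  mass: 56.11x + 74.55y = 1.170
Solving, x = 8.923 × 10^-3 mol, y = 8.978 × 10^-3 mol
mass of KOH = 8.923 × 10^-3 × 56.11 = 0.5007 g
% KOH = 0.5007 / 1.170 × 100 = 42.79 %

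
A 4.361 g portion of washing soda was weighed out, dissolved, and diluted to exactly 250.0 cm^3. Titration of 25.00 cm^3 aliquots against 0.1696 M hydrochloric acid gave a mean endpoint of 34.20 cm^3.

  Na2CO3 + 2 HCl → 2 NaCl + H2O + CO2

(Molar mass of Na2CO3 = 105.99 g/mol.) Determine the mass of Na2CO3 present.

3.074 g

n(HCl) per titration = 0.03420 × 0.1696 = 5.800 × 10^-3 mol
From the 1:2 ratio, n(Na2CO3) in each aliquot = 1/2 × 5.800 × 10^-3 = 2.900 × 10^-3 mol
n(Na2CO3) in the whole flask = 2.900 × 10^-3 × 250.0/25.00 = 0.02900 mol
mass of Na2CO3 = 0.02900 × 105.99 = 3.074 g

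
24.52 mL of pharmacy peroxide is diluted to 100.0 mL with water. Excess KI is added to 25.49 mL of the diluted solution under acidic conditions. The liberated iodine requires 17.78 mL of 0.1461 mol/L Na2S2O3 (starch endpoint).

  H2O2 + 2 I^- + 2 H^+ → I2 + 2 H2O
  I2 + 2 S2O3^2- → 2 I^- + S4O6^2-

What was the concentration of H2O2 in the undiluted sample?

n(S2O3^2-) = 0.01778 × 0.1461 = 2.598 × 10^-3 mol
n(I2) = n(S2O3^2-)/2 = 1.299 × 10^-3 mol
n(H2O2) in the aliquot = 1.299 × 10^-3 mol (1:1 ratio)
[H2O2]_dilute = 1.299 × 10^-3 / 0.02549 = 0.05095 mol/L
[H2O2]_original = 0.05095 × 100.0/24.52 = 0.2078 mol/L

0.2078 mol/L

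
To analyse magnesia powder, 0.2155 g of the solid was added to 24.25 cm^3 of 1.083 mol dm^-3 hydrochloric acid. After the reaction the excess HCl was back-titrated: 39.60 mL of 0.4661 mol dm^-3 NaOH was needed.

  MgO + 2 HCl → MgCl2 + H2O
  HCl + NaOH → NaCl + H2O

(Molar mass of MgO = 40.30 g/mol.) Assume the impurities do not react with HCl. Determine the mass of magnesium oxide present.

n(HCl) added = 0.02425 × 1.083 = 0.02626 mol
n(NaOH) used in back-titration = 0.03960 × 0.4661 = 0.01846 mol
n(HCl) left over = 0.01846 mol (1:1 ratio)
n(HCl) consumed by analyte = 0.02626 − 0.01846 = 7.805 × 10^-3 mol
From the 1:2 ratio, n(MgO) = 1/2 × 7.805 × 10^-3 = 3.903 × 10^-3 mol
mass of MgO = 3.903 × 10^-3 × 40.30 = 0.1573 g

0.1573 g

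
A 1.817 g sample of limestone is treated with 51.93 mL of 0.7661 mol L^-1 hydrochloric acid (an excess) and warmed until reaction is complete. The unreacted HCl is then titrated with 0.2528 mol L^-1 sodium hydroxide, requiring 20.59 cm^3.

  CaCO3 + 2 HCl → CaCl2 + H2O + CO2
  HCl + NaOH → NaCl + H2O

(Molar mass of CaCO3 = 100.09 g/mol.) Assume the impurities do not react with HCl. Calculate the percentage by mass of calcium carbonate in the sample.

95.24 %

n(HCl) added = 0.05193 × 0.7661 = 0.03978 mol
n(NaOH) used in back-titration = 0.02059 × 0.2528 = 5.205 × 10^-3 mol
n(HCl) left over = 5.205 × 10^-3 mol (1:1 ratio)
n(HCl) consumed by analyte = 0.03978 − 5.205 × 10^-3 = 0.03458 mol
From the 1:2 ratio, n(CaCO3) = 1/2 × 0.03458 = 0.01729 mol
mass of CaCO3 = 0.01729 × 100.09 = 1.730 g
% CaCO3 = 1.730 / 1.817 × 100 = 95.24 %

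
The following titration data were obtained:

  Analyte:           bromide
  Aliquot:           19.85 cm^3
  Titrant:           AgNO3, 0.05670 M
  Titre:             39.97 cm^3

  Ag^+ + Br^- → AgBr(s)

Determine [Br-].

n(AgNO3) = 0.03997 L × 0.05670 mol/L = 2.266 × 10^-3 mol
n(Br-) = 2.266 × 10^-3 mol (1:1 mole ratio)
[Br-] = 2.266 × 10^-3 mol / 0.01985 L = 0.1142 mol/L

0.1142 M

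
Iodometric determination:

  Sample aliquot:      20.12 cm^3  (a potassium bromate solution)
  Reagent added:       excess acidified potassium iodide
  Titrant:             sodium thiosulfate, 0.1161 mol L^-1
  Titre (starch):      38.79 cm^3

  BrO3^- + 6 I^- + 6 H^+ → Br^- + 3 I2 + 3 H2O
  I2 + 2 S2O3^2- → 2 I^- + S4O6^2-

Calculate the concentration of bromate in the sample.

n(S2O3^2-) = 0.03879 × 0.1161 = 4.504 × 10^-3 mol
n(I2) = n(S2O3^2-)/2 = 2.252 × 10^-3 mol
From the 1:3 ratio, n(BrO3^-) in the aliquot = 1/3 × 2.252 × 10^-3 = 7.506 × 10^-4 mol
[BrO3^-] = 7.506 × 10^-4 / 0.02012 = 0.03731 mol/L

0.03731 mol/L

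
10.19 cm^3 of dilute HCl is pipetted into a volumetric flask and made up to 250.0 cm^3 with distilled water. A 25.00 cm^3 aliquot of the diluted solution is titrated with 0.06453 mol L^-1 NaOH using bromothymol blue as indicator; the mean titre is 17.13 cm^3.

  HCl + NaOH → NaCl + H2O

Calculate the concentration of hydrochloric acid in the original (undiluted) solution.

1.085 mol/L

n(NaOH) = 0.01713 × 0.06453 = 1.105 × 10^-3 mol
n(HCl) in the aliquot = 1.105 × 10^-3 mol (1:1 ratio)
[HCl]_dilute = 1.105 × 10^-3 / 0.02500 = 0.04422 mol/L
Dilution factor = 250.0 / 10.19 = 24.53
[HCl]_stock = 0.04422 × 24.53 = 1.085 mol/L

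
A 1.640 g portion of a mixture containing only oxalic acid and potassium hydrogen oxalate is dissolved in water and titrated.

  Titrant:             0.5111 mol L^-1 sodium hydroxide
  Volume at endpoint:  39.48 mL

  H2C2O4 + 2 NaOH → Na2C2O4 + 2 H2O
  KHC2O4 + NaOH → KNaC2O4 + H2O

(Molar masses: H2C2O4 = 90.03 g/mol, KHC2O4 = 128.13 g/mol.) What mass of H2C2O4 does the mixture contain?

n(NaOH) = 0.03948 × 0.5111 = 0.02018 mol
Let x = n(H2C2O4), y = n(KHC2O4).
Titrant: 2x + 1y = 0.02018;  mass: 90.03x + 128.13y = 1.640
Solving, x = 5.688 × 10^-3 mol, y = 8.803 × 10^-3 mol
mass of H2C2O4 = 5.688 × 10^-3 × 90.03 = 0.5120 g

0.5120 g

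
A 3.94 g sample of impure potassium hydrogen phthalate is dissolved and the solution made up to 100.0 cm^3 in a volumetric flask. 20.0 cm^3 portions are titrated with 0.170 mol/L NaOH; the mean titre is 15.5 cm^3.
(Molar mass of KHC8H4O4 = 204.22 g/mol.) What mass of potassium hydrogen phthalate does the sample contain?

KHC8H4O4 + NaOH → KNaC8H4O4 + H2O
n(NaOH) per titration = 0.0155 × 0.170 = 2.64 × 10^-3 mol
n(KHC8H4O4) in each aliquot = 2.64 × 10^-3 mol (1:1 ratio)
n(KHC8H4O4) in the whole flask = 2.64 × 10^-3 × 100.0/20.0 = 0.0132 mol
mass of KHC8H4O4 = 0.0132 × 204.22 = 2.69 g

2.69 g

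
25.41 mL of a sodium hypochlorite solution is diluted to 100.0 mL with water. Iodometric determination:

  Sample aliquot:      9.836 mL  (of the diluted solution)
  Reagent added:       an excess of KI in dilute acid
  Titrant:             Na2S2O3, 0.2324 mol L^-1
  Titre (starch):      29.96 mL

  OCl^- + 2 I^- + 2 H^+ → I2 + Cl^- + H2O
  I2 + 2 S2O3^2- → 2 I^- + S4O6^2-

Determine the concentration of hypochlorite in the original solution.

1.393 mol/L

n(S2O3^2-) = 0.02996 × 0.2324 = 6.963 × 10^-3 mol
n(I2) = n(S2O3^2-)/2 = 3.481 × 10^-3 mol
n(OCl^-) in the aliquot = 3.481 × 10^-3 mol (1:1 ratio)
[OCl^-]_dilute = 3.481 × 10^-3 / 0.009836 = 0.3539 mol/L
[OCl^-]_original = 0.3539 × 100.0/25.41 = 1.393 mol/L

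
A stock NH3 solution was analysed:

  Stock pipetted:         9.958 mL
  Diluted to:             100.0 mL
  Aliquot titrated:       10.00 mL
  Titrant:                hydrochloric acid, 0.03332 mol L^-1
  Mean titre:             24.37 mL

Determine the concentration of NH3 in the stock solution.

NH3 + HCl → NH4Cl
n(HCl) = 0.02437 × 0.03332 = 8.120 × 10^-4 mol
n(NH3) in the aliquot = 8.120 × 10^-4 mol (1:1 ratio)
[NH3]_dilute = 8.120 × 10^-4 / 0.01000 = 0.08120 mol/L
Dilution factor = 100.0 / 9.958 = 10.04
[NH3]_stock = 0.08120 × 10.04 = 0.8154 mol/L

0.8154 mol/L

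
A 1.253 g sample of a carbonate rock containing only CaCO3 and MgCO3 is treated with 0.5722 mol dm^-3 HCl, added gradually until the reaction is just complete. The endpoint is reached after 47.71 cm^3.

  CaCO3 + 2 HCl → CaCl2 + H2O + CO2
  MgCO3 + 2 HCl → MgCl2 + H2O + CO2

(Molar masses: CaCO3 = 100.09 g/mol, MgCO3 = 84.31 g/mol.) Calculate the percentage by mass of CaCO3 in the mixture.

n(HCl) = 0.04771 × 0.5722 = 0.02730 mol
Let x = n(CaCO3), y = n(MgCO3).
Titrant: 2x + 2y = 0.02730;  mass: 100.09x + 84.31y = 1.253
Solving, x = 6.475 × 10^-3 mol, y = 7.174 × 10^-3 mol
mass of CaCO3 = 6.475 × 10^-3 × 100.09 = 0.6481 g
% CaCO3 = 0.6481 / 1.253 × 100 = 51.73 %

51.73 %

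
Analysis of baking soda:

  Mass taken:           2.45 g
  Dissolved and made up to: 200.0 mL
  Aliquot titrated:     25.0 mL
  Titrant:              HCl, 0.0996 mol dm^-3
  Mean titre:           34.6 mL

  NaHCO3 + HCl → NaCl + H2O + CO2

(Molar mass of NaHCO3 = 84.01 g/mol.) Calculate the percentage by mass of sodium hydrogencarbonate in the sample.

94.5 %

n(HCl) per titration = 0.0346 × 0.0996 = 3.45 × 10^-3 mol
n(NaHCO3) in each aliquot = 3.45 × 10^-3 mol (1:1 ratio)
n(NaHCO3) in the whole flask = 3.45 × 10^-3 × 200.0/25.0 = 0.0276 mol
mass of NaHCO3 = 0.0276 × 84.01 = 2.32 g
% NaHCO3 = 2.32 / 2.45 × 100 = 94.5 %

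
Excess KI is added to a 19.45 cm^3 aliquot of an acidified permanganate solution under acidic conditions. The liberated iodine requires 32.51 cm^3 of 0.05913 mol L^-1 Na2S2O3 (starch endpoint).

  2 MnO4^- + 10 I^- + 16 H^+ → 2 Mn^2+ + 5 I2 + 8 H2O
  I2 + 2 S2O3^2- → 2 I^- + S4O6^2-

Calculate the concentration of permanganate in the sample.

n(S2O3^2-) = 0.03251 × 0.05913 = 1.922 × 10^-3 mol
n(I2) = n(S2O3^2-)/2 = 9.612 × 10^-4 mol
From the 2:5 ratio, n(MnO4^-) in the aliquot = 2/5 × 9.612 × 10^-4 = 3.845 × 10^-4 mol
[MnO4^-] = 3.845 × 10^-4 / 0.01945 = 0.01977 mol/L

0.01977 mol/L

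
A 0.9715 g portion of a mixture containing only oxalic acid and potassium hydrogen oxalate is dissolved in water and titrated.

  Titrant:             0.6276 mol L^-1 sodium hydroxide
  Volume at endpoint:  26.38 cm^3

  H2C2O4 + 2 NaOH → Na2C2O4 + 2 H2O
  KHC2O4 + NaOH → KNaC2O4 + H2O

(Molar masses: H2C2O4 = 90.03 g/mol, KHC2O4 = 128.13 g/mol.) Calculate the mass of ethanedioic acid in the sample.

n(NaOH) = 0.02638 × 0.6276 = 0.01656 mol
Let x = n(H2C2O4), y = n(KHC2O4).
Titrant: 2x + 1y = 0.01656;  mass: 90.03x + 128.13y = 0.9715
Solving, x = 6.917 × 10^-3 mol, y = 2.722 × 10^-3 mol
mass of H2C2O4 = 6.917 × 10^-3 × 90.03 = 0.6227 g

0.6227 g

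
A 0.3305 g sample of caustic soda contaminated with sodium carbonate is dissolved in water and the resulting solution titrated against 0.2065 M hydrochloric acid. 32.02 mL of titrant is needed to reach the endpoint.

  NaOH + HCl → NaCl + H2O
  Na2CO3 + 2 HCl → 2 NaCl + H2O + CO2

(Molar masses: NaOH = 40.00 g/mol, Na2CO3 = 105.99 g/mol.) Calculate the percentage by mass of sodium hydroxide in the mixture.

n(HCl) = 0.03202 × 0.2065 = 6.612 × 10^-3 mol
Let x = n(NaOH), y = n(Na2CO3).
Titrant: 1x + 2y = 6.612 × 10^-3;  mass: 40.00x + 105.99y = 0.3305
Solving, x = 1.532 × 10^-3 mol, y = 2.540 × 10^-3 mol
mass of NaOH = 1.532 × 10^-3 × 40.00 = 0.06128 g
% NaOH = 0.06128 / 0.3305 × 100 = 18.54 %

18.54 %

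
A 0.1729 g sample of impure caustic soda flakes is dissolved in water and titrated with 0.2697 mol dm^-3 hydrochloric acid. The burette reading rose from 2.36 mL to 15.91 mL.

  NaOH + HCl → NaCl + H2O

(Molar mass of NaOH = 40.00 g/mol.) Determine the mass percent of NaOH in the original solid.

84.54 %

n(HCl) = 0.01355 L × 0.2697 mol/L = 3.654 × 10^-3 mol
n(NaOH) = 3.654 × 10^-3 mol (1:1 ratio)
mass of NaOH = 3.654 × 10^-3 × 40.00 g/mol = 0.1462 g
% NaOH = 0.1462 / 0.1729 × 100 = 84.54 %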